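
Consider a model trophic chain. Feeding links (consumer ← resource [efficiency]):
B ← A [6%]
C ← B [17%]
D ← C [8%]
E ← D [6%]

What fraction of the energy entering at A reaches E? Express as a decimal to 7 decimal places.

0.0000490

Product of link efficiencies: 0.06 × 0.17 × 0.08 × 0.06 = 0.00004896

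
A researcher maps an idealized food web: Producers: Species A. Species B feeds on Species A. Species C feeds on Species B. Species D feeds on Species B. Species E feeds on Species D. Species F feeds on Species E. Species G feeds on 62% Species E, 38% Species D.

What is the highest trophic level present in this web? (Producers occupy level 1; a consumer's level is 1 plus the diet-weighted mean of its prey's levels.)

5

Species B: 1 + 1 = 2
Species C: 1 + 2 = 3
Species D: 1 + 2 = 3
Species E: 1 + 3 = 4
Species F: 1 + 4 = 5
Species G: 1 + (0.62×4 + 0.38×3) = 4.62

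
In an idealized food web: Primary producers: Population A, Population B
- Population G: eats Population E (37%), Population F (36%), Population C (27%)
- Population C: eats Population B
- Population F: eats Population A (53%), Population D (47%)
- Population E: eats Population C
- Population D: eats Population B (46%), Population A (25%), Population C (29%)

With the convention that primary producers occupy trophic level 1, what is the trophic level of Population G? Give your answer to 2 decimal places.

3.59

Population C: 1 + 1 = 2
Population D: 1 + (0.46×1 + 0.25×1 + 0.29×2) = 2.29
Population E: 1 + 2 = 3
Population F: 1 + (0.53×1 + 0.47×2.29) = 2.6063
Population G: 1 + (0.37×3 + 0.36×2.6063 + 0.27×2) = 3.588268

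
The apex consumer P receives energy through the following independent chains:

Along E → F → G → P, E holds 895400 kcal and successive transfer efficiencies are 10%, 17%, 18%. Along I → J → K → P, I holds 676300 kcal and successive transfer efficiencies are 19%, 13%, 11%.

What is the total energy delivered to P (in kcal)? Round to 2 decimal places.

4577.43 kcal

Via E: 895400 × 0.1 × 0.17 × 0.18 = 2739.924 kcal
Via I: 676300 × 0.19 × 0.13 × 0.11 = 1837.5071 kcal
Total at P: 2739.924 + 1837.5071 = 4577.4311 kcal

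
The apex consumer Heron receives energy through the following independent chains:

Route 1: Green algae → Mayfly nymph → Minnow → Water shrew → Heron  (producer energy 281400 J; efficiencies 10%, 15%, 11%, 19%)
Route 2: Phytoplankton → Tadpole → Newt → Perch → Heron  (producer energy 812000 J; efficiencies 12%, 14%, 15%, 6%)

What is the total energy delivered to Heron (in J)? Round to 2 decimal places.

Route 1: 281400 × 0.1 × 0.15 × 0.11 × 0.19 = 88.2189 J
Route 2: 812000 × 0.12 × 0.14 × 0.15 × 0.06 = 122.7744 J
Total at Heron: 88.2189 + 122.7744 = 210.9933 J

210.99 J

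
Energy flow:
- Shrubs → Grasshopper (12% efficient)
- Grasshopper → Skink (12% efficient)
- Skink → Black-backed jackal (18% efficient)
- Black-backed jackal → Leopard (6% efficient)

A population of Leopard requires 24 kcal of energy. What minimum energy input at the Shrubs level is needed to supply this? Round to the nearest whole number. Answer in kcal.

Cumulative transfer efficiency: 0.12 × 0.12 × 0.18 × 0.06 = 0.00015552
Shrubs energy = 24 / 0.00015552 = 154321 kcal

154321 kcal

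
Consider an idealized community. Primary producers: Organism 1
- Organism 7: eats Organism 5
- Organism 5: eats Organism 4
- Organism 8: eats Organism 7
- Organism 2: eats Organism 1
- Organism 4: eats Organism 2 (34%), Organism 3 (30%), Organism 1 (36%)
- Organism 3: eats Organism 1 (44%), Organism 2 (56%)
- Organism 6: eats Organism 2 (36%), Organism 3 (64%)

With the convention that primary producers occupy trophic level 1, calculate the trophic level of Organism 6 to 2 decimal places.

3.36

Organism 2: 1 + 1 = 2
Organism 3: 1 + (0.44×1 + 0.56×2) = 2.56
Organism 4: 1 + (0.34×2 + 0.3×2.56 + 0.36×1) = 2.808
Organism 5: 1 + 2.808 = 3.808
Organism 6: 1 + (0.36×2 + 0.64×2.56) = 3.3584
Organism 7: 1 + 3.808 = 4.808
Organism 8: 1 + 4.808 = 5.808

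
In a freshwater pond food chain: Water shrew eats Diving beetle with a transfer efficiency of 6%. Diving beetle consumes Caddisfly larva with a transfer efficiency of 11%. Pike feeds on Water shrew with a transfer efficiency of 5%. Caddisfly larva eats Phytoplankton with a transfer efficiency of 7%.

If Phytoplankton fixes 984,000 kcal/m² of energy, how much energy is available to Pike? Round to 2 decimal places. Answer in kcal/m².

Caddisfly larva: 984000 × 0.07 = 68880 kcal/m²
Diving beetle: 68880 × 0.11 = 7576.8 kcal/m²
Water shrew: 7576.8 × 0.06 = 454.608 kcal/m²
Pike: 454.608 × 0.05 = 22.7304 kcal/m²

22.73 kcal/m²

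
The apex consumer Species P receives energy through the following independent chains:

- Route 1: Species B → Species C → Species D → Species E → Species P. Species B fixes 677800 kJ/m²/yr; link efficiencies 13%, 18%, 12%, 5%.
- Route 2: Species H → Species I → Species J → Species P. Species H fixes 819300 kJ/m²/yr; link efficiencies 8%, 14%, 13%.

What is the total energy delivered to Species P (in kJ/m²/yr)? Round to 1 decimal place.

1288.1 kJ/m²/yr

Route 1: 677800 × 0.13 × 0.18 × 0.12 × 0.05 = 95.16312 kJ/m²/yr
Route 2: 819300 × 0.08 × 0.14 × 0.13 = 1192.9008 kJ/m²/yr
Total at Species P: 95.16312 + 1192.9008 = 1288.06392 kJ/m²/yr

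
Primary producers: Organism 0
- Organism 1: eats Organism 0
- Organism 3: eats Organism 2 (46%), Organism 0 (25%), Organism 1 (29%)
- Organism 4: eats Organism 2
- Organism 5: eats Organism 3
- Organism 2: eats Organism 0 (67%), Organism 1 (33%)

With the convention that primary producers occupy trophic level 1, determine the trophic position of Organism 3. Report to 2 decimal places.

Organism 1: 1 + 1 = 2
Organism 2: 1 + (0.67×1 + 0.33×2) = 2.33
Organism 3: 1 + (0.46×2.33 + 0.25×1 + 0.29×2) = 2.9018
Organism 4: 1 + 2.33 = 3.33
Organism 5: 1 + 2.9018 = 3.9018

2.90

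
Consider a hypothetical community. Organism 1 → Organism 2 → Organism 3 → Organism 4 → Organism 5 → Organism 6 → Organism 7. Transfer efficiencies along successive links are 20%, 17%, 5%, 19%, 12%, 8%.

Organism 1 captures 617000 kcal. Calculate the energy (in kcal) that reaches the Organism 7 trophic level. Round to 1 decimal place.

Organism 2: 617000 × 0.2 = 123400 kcal
Organism 3: 123400 × 0.17 = 20978 kcal
Organism 4: 20978 × 0.05 = 1048.9 kcal
Organism 5: 1048.9 × 0.19 = 199.291 kcal
Organism 6: 199.291 × 0.12 = 23.91492 kcal
Organism 7: 23.91492 × 0.08 = 1.9131936 kcal

1.9 kcal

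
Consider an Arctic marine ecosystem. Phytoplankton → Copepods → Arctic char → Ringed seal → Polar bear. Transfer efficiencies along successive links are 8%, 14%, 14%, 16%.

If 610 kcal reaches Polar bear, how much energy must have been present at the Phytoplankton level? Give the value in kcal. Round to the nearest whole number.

2431441 kcal

Cumulative transfer efficiency: 0.08 × 0.14 × 0.14 × 0.16 = 0.00025088
Phytoplankton energy = 610 / 0.00025088 = 2431441 kcal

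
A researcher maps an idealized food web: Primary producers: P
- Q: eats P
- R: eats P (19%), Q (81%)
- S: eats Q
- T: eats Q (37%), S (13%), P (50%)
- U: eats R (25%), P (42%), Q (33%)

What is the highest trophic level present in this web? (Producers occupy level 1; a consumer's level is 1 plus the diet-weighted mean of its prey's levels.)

3

Q: 1 + 1 = 2
R: 1 + (0.19×1 + 0.81×2) = 2.81
S: 1 + 2 = 3
T: 1 + (0.37×2 + 0.13×3 + 0.5×1) = 2.63
U: 1 + (0.25×2.81 + 0.42×1 + 0.33×2) = 2.7825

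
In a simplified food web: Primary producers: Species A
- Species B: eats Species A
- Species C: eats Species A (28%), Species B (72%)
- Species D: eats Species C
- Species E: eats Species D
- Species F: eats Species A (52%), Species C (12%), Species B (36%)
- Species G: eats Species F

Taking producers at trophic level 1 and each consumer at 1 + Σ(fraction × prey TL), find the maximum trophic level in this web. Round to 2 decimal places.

4.72

Species B: 1 + 1 = 2
Species C: 1 + (0.28×1 + 0.72×2) = 2.72
Species D: 1 + 2.72 = 3.72
Species E: 1 + 3.72 = 4.72
Species F: 1 + (0.52×1 + 0.12×2.72 + 0.36×2) = 2.5664
Species G: 1 + 2.5664 = 3.5664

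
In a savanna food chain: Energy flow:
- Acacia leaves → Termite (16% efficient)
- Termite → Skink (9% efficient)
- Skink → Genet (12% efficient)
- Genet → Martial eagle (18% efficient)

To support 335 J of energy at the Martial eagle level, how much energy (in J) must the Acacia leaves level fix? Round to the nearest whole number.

Cumulative transfer efficiency: 0.16 × 0.09 × 0.12 × 0.18 = 0.00031104
Acacia leaves energy = 335 / 0.00031104 = 1077032 J

1077032 J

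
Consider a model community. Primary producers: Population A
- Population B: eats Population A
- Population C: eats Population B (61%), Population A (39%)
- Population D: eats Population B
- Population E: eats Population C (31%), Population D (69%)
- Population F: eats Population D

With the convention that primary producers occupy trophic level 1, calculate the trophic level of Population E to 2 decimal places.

Population B: 1 + 1 = 2
Population C: 1 + (0.61×2 + 0.39×1) = 2.61
Population D: 1 + 2 = 3
Population E: 1 + (0.31×2.61 + 0.69×3) = 3.8791
Population F: 1 + 3 = 4

3.88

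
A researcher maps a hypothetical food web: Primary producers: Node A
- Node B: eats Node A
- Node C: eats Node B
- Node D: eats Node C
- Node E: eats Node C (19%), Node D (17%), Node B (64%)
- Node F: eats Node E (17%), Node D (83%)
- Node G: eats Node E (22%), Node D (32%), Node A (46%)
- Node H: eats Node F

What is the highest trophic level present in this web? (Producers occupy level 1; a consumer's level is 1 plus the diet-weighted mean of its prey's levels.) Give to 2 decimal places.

5.92

Node B: 1 + 1 = 2
Node C: 1 + 2 = 3
Node D: 1 + 3 = 4
Node E: 1 + (0.19×3 + 0.17×4 + 0.64×2) = 3.53
Node F: 1 + (0.17×3.53 + 0.83×4) = 4.9201
Node G: 1 + (0.22×3.53 + 0.32×4 + 0.46×1) = 3.5166
Node H: 1 + 4.9201 = 5.9201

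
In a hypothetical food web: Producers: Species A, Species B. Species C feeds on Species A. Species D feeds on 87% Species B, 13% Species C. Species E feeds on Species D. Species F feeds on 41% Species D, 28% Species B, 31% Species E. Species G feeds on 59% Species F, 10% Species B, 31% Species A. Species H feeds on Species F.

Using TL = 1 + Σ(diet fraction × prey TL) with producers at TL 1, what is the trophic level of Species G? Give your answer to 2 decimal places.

3.25

Species C: 1 + 1 = 2
Species D: 1 + (0.87×1 + 0.13×2) = 2.13
Species E: 1 + 2.13 = 3.13
Species F: 1 + (0.41×2.13 + 0.28×1 + 0.31×3.13) = 3.1236
Species G: 1 + (0.59×3.1236 + 0.1×1 + 0.31×1) = 3.252924
Species H: 1 + 3.1236 = 4.1236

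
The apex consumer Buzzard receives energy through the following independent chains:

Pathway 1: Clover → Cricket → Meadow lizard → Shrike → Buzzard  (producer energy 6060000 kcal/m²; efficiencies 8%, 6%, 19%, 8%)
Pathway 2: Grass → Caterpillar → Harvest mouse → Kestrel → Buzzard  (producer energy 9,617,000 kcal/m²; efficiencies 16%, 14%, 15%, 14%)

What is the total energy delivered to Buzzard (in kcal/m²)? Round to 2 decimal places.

4965.97 kcal/m²

Pathway 1: 6060000 × 0.08 × 0.06 × 0.19 × 0.08 = 442.1376 kcal/m²
Pathway 2: 9617000 × 0.16 × 0.14 × 0.15 × 0.14 = 4523.8368 kcal/m²
Total at Buzzard: 442.1376 + 4523.8368 = 4965.9744 kcal/m²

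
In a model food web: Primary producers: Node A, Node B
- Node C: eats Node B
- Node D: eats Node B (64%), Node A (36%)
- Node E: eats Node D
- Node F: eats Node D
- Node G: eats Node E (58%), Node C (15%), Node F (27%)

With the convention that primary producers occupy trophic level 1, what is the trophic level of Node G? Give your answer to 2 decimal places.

Node C: 1 + 1 = 2
Node D: 1 + (0.64×1 + 0.36×1) = 2
Node E: 1 + 2 = 3
Node F: 1 + 2 = 3
Node G: 1 + (0.58×3 + 0.15×2 + 0.27×3) = 3.85

3.85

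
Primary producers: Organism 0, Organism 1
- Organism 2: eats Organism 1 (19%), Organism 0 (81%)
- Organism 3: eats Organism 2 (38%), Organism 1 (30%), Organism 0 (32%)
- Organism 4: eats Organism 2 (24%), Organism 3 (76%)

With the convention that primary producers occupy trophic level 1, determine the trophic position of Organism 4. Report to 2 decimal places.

Organism 2: 1 + (0.19×1 + 0.81×1) = 2
Organism 3: 1 + (0.38×2 + 0.3×1 + 0.32×1) = 2.38
Organism 4: 1 + (0.24×2 + 0.76×2.38) = 3.2888

3.29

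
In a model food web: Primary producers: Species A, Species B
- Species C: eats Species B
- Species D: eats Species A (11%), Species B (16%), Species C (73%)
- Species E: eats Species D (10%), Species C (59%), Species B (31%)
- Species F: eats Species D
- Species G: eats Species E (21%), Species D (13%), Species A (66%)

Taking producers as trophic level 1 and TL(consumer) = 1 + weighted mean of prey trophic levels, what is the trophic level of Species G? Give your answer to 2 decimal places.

Species C: 1 + 1 = 2
Species D: 1 + (0.11×1 + 0.16×1 + 0.73×2) = 2.73
Species E: 1 + (0.1×2.73 + 0.59×2 + 0.31×1) = 2.763
Species F: 1 + 2.73 = 3.73
Species G: 1 + (0.21×2.763 + 0.13×2.73 + 0.66×1) = 2.59513

2.60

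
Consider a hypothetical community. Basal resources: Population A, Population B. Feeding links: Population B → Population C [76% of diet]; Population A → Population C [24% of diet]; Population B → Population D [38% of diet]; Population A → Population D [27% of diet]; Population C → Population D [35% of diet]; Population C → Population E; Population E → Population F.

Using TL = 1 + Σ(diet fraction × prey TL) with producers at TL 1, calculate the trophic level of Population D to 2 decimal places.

2.35

Population C: 1 + (0.76×1 + 0.24×1) = 2
Population D: 1 + (0.38×1 + 0.27×1 + 0.35×2) = 2.35
Population E: 1 + 2 = 3
Population F: 1 + 3 = 4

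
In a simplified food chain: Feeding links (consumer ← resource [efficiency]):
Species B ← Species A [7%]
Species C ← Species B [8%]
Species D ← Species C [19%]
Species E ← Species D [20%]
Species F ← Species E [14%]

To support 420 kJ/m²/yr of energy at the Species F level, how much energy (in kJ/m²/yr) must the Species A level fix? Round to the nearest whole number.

14097744 kJ/m²/yr

Cumulative transfer efficiency: 0.07 × 0.08 × 0.19 × 0.2 × 0.14 = 0.000029792
Species A energy = 420 / 0.000029792 = 14097744 kJ/m²/yr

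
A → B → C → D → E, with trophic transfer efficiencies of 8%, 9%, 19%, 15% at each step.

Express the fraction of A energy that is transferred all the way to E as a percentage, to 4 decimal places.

0.0205%

Product of link efficiencies: 0.08 × 0.09 × 0.19 × 0.15 = 0.0002052
As a percentage: 0.0002052 × 100 = 0.0205%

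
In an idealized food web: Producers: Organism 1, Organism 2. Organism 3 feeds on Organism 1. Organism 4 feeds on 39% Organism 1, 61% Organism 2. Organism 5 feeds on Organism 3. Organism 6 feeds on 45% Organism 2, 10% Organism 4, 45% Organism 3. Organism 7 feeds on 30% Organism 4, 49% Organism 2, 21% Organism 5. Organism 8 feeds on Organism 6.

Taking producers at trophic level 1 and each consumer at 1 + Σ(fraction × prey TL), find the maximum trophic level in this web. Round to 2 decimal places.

Organism 3: 1 + 1 = 2
Organism 4: 1 + (0.39×1 + 0.61×1) = 2
Organism 5: 1 + 2 = 3
Organism 6: 1 + (0.45×1 + 0.1×2 + 0.45×2) = 2.55
Organism 7: 1 + (0.3×2 + 0.49×1 + 0.21×3) = 2.72
Organism 8: 1 + 2.55 = 3.55

3.55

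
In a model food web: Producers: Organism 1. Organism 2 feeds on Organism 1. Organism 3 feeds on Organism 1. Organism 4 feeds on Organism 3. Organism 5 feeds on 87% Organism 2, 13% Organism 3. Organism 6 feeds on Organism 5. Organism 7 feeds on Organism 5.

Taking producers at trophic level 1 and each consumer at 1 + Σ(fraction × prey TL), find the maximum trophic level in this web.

4

Organism 2: 1 + 1 = 2
Organism 3: 1 + 1 = 2
Organism 4: 1 + 2 = 3
Organism 5: 1 + (0.87×2 + 0.13×2) = 3
Organism 6: 1 + 3 = 4
Organism 7: 1 + 3 = 4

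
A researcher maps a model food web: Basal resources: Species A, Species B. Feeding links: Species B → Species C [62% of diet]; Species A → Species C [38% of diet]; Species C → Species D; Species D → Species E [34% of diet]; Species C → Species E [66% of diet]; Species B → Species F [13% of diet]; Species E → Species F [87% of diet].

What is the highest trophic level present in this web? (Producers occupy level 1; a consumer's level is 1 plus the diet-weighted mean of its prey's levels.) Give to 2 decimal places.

Species C: 1 + (0.62×1 + 0.38×1) = 2
Species D: 1 + 2 = 3
Species E: 1 + (0.34×3 + 0.66×2) = 3.34
Species F: 1 + (0.13×1 + 0.87×3.34) = 4.0358

4.04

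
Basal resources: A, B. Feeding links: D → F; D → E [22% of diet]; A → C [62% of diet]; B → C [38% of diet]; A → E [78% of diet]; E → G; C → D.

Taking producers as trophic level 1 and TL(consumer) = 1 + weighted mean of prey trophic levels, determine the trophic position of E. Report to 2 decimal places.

2.44

C: 1 + (0.62×1 + 0.38×1) = 2
D: 1 + 2 = 3
E: 1 + (0.78×1 + 0.22×3) = 2.44
F: 1 + 3 = 4
G: 1 + 2.44 = 3.44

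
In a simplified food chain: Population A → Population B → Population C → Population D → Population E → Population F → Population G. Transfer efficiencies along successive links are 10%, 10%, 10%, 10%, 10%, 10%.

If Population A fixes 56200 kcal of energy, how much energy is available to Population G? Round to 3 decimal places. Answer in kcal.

Population B: 56200 × 0.1 = 5620 kcal
Population C: 5620 × 0.1 = 562 kcal
Population D: 562 × 0.1 = 56.2 kcal
Population E: 56.2 × 0.1 = 5.62 kcal
Population F: 5.62 × 0.1 = 0.562 kcal
Population G: 0.562 × 0.1 = 0.0562 kcal

0.056 kcal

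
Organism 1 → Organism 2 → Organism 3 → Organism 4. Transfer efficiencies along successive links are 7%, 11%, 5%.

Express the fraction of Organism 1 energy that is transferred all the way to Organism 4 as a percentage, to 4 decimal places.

0.0385%

Product of link efficiencies: 0.07 × 0.11 × 0.05 = 0.000385
As a percentage: 0.000385 × 100 = 0.0385%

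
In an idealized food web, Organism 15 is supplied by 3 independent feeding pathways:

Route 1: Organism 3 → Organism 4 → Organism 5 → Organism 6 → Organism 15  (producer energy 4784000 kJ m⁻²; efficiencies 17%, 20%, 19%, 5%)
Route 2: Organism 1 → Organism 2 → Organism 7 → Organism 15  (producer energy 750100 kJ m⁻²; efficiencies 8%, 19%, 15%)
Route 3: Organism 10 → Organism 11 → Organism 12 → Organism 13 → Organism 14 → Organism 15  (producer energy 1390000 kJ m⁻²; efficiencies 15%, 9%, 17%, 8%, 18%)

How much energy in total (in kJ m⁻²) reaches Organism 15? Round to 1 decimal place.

3301.4 kJ m⁻²

Route 1: 4784000 × 0.17 × 0.2 × 0.19 × 0.05 = 1545.232 kJ m⁻²
Route 2: 750100 × 0.08 × 0.19 × 0.15 = 1710.228 kJ m⁻²
Route 3: 1390000 × 0.15 × 0.09 × 0.17 × 0.08 × 0.18 = 45.93672 kJ m⁻²
Total at Organism 15: 1545.232 + 1710.228 + 45.93672 = 3301.39672 kJ m⁻²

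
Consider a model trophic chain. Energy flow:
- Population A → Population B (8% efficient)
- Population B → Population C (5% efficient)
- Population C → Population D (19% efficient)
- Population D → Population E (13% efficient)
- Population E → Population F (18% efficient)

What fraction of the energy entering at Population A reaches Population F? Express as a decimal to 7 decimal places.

0.0000178

Product of link efficiencies: 0.08 × 0.05 × 0.19 × 0.13 × 0.18 = 0.000017784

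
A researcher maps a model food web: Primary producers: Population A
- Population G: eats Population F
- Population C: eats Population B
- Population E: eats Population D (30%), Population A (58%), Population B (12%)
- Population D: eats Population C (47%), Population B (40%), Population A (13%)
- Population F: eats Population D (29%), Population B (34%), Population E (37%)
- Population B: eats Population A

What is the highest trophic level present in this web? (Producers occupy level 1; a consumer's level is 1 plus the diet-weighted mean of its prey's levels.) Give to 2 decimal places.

4.69

Population B: 1 + 1 = 2
Population C: 1 + 2 = 3
Population D: 1 + (0.47×3 + 0.4×2 + 0.13×1) = 3.34
Population E: 1 + (0.3×3.34 + 0.58×1 + 0.12×2) = 2.822
Population F: 1 + (0.29×3.34 + 0.34×2 + 0.37×2.822) = 3.69274
Population G: 1 + 3.69274 = 4.69274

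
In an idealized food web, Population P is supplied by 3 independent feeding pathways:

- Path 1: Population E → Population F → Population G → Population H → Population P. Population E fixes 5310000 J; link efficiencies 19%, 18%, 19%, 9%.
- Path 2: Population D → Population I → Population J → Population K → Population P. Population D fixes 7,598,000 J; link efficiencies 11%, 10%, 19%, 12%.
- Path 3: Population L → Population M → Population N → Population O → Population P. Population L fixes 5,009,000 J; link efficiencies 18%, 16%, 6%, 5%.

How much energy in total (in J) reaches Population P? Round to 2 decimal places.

Path 1: 5310000 × 0.19 × 0.18 × 0.19 × 0.09 = 3105.3942 J
Path 2: 7598000 × 0.11 × 0.1 × 0.19 × 0.12 = 1905.5784 J
Path 3: 5009000 × 0.18 × 0.16 × 0.06 × 0.05 = 432.7776 J
Total at Population P: 3105.3942 + 1905.5784 + 432.7776 = 5443.7502 J

5443.75 J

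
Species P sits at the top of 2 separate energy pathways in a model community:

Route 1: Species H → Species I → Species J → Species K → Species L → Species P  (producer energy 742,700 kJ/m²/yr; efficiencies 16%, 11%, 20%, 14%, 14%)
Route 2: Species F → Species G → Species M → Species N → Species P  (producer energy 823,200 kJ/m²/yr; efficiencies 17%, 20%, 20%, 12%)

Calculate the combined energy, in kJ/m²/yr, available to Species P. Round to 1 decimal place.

723.0 kJ/m²/yr

Route 1: 742700 × 0.16 × 0.11 × 0.2 × 0.14 × 0.14 = 51.2403584 kJ/m²/yr
Route 2: 823200 × 0.17 × 0.2 × 0.2 × 0.12 = 671.7312 kJ/m²/yr
Total at Species P: 51.2403584 + 671.7312 = 722.9715584 kJ/m²/yr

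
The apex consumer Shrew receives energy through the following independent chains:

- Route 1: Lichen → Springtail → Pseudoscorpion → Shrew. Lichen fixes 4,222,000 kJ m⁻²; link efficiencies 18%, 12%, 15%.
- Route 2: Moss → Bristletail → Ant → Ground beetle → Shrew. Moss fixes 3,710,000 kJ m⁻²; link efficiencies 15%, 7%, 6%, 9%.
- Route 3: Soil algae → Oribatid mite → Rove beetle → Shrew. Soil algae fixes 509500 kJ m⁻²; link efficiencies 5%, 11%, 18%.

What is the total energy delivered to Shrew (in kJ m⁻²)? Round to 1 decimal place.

Route 1: 4222000 × 0.18 × 0.12 × 0.15 = 13679.28 kJ m⁻²
Route 2: 3710000 × 0.15 × 0.07 × 0.06 × 0.09 = 210.357 kJ m⁻²
Route 3: 509500 × 0.05 × 0.11 × 0.18 = 504.405 kJ m⁻²
Total at Shrew: 13679.28 + 210.357 + 504.405 = 14394.042 kJ m⁻²

14394.0 kJ m⁻²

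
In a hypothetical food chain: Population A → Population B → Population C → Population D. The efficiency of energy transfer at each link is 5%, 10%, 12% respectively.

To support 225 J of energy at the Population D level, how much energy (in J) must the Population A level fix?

375000 J

Cumulative transfer efficiency: 0.05 × 0.1 × 0.12 = 0.0006
Population A energy = 225 / 0.0006 = 375000 J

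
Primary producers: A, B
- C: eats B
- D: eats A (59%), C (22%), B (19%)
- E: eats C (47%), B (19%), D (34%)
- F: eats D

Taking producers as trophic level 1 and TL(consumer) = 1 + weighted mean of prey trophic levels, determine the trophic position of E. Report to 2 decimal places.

2.88

C: 1 + 1 = 2
D: 1 + (0.59×1 + 0.22×2 + 0.19×1) = 2.22
E: 1 + (0.47×2 + 0.19×1 + 0.34×2.22) = 2.8848
F: 1 + 2.22 = 3.22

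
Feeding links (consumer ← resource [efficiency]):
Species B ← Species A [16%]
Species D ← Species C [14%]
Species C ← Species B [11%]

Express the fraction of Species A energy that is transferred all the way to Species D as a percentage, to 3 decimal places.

Product of link efficiencies: 0.16 × 0.11 × 0.14 = 0.002464
As a percentage: 0.002464 × 100 = 0.246%

0.246%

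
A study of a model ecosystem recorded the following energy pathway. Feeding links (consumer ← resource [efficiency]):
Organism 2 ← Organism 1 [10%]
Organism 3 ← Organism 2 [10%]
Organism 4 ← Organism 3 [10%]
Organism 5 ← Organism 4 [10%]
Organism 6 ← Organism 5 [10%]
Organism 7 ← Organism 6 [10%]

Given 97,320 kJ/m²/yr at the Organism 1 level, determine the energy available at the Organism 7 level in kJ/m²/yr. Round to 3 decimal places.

Organism 2: 97320 × 0.1 = 9732 kJ/m²/yr
Organism 3: 9732 × 0.1 = 973.2 kJ/m²/yr
Organism 4: 973.2 × 0.1 = 97.32 kJ/m²/yr
Organism 5: 97.32 × 0.1 = 9.732 kJ/m²/yr
Organism 6: 9.732 × 0.1 = 0.9732 kJ/m²/yr
Organism 7: 0.9732 × 0.1 = 0.09732 kJ/m²/yr

0.097 kJ/m²/yr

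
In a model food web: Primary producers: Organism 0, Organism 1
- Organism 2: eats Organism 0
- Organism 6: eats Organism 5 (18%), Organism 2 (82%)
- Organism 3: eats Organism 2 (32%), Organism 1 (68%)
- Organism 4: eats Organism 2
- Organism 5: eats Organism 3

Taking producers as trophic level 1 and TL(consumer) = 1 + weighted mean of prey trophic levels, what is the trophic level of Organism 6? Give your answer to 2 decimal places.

Organism 2: 1 + 1 = 2
Organism 3: 1 + (0.32×2 + 0.68×1) = 2.32
Organism 4: 1 + 2 = 3
Organism 5: 1 + 2.32 = 3.32
Organism 6: 1 + (0.18×3.32 + 0.82×2) = 3.2376

3.24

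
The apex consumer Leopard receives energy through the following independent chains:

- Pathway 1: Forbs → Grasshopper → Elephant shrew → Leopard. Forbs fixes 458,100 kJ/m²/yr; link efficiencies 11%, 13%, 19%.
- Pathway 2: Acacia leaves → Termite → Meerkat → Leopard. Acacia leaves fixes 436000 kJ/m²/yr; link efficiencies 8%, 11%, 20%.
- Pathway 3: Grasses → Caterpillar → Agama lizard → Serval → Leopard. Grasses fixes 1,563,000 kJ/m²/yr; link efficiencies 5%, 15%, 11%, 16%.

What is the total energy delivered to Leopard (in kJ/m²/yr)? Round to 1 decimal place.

Pathway 1: 458100 × 0.11 × 0.13 × 0.19 = 1244.6577 kJ/m²/yr
Pathway 2: 436000 × 0.08 × 0.11 × 0.2 = 767.36 kJ/m²/yr
Pathway 3: 1563000 × 0.05 × 0.15 × 0.11 × 0.16 = 206.316 kJ/m²/yr
Total at Leopard: 1244.6577 + 767.36 + 206.316 = 2218.3337 kJ/m²/yr

2218.3 kJ/m²/yr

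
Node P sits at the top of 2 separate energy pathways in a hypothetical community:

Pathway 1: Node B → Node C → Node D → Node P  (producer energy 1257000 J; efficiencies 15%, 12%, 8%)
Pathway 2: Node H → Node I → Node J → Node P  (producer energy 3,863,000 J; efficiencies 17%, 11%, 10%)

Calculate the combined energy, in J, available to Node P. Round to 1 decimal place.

9033.9 J

Pathway 1: 1257000 × 0.15 × 0.12 × 0.08 = 1810.08 J
Pathway 2: 3863000 × 0.17 × 0.11 × 0.1 = 7223.81 J
Total at Node P: 1810.08 + 7223.81 = 9033.89 J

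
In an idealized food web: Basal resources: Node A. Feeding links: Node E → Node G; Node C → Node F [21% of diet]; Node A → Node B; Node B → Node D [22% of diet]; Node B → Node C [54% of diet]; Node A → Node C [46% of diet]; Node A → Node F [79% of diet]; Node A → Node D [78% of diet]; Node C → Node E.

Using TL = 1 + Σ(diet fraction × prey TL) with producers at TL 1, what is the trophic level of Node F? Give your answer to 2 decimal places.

2.32

Node B: 1 + 1 = 2
Node C: 1 + (0.54×2 + 0.46×1) = 2.54
Node D: 1 + (0.22×2 + 0.78×1) = 2.22
Node E: 1 + 2.54 = 3.54
Node F: 1 + (0.79×1 + 0.21×2.54) = 2.3234
Node G: 1 + 3.54 = 4.54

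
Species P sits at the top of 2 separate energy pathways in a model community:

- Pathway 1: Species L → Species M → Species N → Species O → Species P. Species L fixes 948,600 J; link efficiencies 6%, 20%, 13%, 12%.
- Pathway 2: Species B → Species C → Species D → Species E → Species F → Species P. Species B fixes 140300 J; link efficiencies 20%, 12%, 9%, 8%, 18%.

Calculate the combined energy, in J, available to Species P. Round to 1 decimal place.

181.9 J

Pathway 1: 948600 × 0.06 × 0.2 × 0.13 × 0.12 = 177.57792 J
Pathway 2: 140300 × 0.2 × 0.12 × 0.09 × 0.08 × 0.18 = 4.3638912 J
Total at Species P: 177.57792 + 4.3638912 = 181.9418112 J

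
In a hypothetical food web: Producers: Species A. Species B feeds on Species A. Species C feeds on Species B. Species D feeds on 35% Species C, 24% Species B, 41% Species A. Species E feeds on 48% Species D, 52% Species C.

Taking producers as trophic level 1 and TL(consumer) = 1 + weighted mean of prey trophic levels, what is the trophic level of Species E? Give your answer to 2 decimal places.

3.97

Species B: 1 + 1 = 2
Species C: 1 + 2 = 3
Species D: 1 + (0.35×3 + 0.24×2 + 0.41×1) = 2.94
Species E: 1 + (0.48×2.94 + 0.52×3) = 3.9712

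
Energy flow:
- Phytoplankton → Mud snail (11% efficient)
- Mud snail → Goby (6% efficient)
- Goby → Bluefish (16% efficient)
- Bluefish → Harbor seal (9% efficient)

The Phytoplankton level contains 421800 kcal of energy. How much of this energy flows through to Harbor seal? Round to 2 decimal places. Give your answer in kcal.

Mud snail: 421800 × 0.11 = 46398 kcal
Goby: 46398 × 0.06 = 2783.88 kcal
Bluefish: 2783.88 × 0.16 = 445.4208 kcal
Harbor seal: 445.4208 × 0.09 = 40.087872 kcal

40.09 kcal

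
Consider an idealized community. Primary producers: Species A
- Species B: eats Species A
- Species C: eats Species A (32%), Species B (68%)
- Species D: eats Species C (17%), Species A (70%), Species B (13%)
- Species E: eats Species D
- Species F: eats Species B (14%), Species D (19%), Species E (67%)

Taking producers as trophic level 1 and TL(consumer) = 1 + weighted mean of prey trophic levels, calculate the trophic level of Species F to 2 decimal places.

4.03

Species B: 1 + 1 = 2
Species C: 1 + (0.32×1 + 0.68×2) = 2.68
Species D: 1 + (0.17×2.68 + 0.7×1 + 0.13×2) = 2.4156
Species E: 1 + 2.4156 = 3.4156
Species F: 1 + (0.14×2 + 0.19×2.4156 + 0.67×3.4156) = 4.027416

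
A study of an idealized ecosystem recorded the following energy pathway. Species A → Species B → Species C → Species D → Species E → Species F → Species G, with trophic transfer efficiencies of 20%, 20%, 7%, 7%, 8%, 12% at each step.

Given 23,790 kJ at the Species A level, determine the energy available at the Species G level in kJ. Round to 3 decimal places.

0.045 kJ

Species B: 23790 × 0.2 = 4758 kJ
Species C: 4758 × 0.2 = 951.6 kJ
Species D: 951.6 × 0.07 = 66.612 kJ
Species E: 66.612 × 0.07 = 4.66284 kJ
Species F: 4.66284 × 0.08 = 0.3730272 kJ
Species G: 0.3730272 × 0.12 = 0.044763264 kJ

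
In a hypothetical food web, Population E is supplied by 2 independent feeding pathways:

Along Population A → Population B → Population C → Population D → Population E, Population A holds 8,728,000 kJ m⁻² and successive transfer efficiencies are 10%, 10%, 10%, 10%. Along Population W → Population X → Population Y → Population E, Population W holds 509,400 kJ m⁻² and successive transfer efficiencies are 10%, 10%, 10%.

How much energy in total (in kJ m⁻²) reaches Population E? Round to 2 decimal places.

1382.20 kJ m⁻²

Via Population A: 8728000 × 0.1 × 0.1 × 0.1 × 0.1 = 872.8 kJ m⁻²
Via Population W: 509400 × 0.1 × 0.1 × 0.1 = 509.4 kJ m⁻²
Total at Population E: 872.8 + 509.4 = 1382.2 kJ m⁻²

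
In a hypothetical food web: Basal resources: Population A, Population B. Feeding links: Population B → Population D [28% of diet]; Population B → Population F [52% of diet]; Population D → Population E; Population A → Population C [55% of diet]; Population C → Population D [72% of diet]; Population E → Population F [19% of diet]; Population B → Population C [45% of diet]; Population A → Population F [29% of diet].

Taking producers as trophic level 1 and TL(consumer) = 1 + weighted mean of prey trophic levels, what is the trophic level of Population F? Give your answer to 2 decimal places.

Population C: 1 + (0.45×1 + 0.55×1) = 2
Population D: 1 + (0.72×2 + 0.28×1) = 2.72
Population E: 1 + 2.72 = 3.72
Population F: 1 + (0.19×3.72 + 0.52×1 + 0.29×1) = 2.5168

2.52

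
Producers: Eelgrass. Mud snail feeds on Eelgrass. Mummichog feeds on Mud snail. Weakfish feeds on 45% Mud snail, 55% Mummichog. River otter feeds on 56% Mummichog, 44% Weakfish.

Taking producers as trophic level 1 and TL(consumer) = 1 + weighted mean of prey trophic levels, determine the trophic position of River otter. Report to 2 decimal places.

4.24

Mud snail: 1 + 1 = 2
Mummichog: 1 + 2 = 3
Weakfish: 1 + (0.45×2 + 0.55×3) = 3.55
River otter: 1 + (0.56×3 + 0.44×3.55) = 4.242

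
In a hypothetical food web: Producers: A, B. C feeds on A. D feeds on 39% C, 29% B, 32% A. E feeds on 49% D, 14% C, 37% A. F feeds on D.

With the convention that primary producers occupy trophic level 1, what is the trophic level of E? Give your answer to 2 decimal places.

2.82

C: 1 + 1 = 2
D: 1 + (0.39×2 + 0.29×1 + 0.32×1) = 2.39
E: 1 + (0.49×2.39 + 0.14×2 + 0.37×1) = 2.8211
F: 1 + 2.39 = 3.39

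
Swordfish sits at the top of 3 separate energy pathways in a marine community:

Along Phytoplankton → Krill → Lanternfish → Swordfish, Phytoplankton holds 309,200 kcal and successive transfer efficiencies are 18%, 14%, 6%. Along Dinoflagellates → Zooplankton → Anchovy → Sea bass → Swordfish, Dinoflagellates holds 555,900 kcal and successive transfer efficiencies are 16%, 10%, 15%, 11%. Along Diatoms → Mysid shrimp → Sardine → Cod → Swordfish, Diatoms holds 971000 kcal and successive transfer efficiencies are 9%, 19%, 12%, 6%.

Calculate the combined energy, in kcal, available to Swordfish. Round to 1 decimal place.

Via Phytoplankton: 309200 × 0.18 × 0.14 × 0.06 = 467.5104 kcal
Via Dinoflagellates: 555900 × 0.16 × 0.1 × 0.15 × 0.11 = 146.7576 kcal
Via Diatoms: 971000 × 0.09 × 0.19 × 0.12 × 0.06 = 119.54952 kcal
Total at Swordfish: 467.5104 + 146.7576 + 119.54952 = 733.81752 kcal

733.8 kcal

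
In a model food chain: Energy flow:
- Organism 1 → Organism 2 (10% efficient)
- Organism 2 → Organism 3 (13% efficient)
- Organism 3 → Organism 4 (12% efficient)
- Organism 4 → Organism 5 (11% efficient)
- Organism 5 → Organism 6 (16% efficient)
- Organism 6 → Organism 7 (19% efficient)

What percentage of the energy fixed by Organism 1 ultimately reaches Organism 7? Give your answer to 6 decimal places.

0.000522%

Product of link efficiencies: 0.1 × 0.13 × 0.12 × 0.11 × 0.16 × 0.19 = 0.00000521664
As a percentage: 0.00000521664 × 100 = 0.000522%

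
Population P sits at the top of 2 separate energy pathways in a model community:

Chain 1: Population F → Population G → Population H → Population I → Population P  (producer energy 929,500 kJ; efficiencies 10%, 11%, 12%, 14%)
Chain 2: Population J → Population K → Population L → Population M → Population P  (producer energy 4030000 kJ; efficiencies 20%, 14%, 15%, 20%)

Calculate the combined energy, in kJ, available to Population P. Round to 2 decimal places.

3556.97 kJ

Chain 1: 929500 × 0.1 × 0.11 × 0.12 × 0.14 = 171.7716 kJ
Chain 2: 4030000 × 0.2 × 0.14 × 0.15 × 0.2 = 3385.2 kJ
Total at Population P: 171.7716 + 3385.2 = 3556.9716 kJ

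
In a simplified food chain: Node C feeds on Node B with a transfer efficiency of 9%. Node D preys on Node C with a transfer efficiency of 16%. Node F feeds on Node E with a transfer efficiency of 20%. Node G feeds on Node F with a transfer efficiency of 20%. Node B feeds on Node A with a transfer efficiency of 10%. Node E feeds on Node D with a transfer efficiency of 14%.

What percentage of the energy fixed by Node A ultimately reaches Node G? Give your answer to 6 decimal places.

Product of link efficiencies: 0.1 × 0.09 × 0.16 × 0.14 × 0.2 × 0.2 = 0.000008064
As a percentage: 0.000008064 × 100 = 0.000806%

0.000806%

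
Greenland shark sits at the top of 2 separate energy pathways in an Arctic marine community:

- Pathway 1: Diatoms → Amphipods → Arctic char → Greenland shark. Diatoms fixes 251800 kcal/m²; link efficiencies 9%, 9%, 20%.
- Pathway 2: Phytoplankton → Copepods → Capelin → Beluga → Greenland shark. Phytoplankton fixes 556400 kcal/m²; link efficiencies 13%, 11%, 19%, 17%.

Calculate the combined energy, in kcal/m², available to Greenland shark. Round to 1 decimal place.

664.9 kcal/m²

Pathway 1: 251800 × 0.09 × 0.09 × 0.2 = 407.916 kcal/m²
Pathway 2: 556400 × 0.13 × 0.11 × 0.19 × 0.17 = 256.995596 kcal/m²
Total at Greenland shark: 407.916 + 256.995596 = 664.911596 kcal/m²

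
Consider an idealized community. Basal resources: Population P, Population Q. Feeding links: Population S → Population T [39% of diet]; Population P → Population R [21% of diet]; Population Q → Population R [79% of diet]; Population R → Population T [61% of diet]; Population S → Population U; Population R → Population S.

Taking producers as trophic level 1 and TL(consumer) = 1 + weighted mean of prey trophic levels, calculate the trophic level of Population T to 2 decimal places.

Population R: 1 + (0.79×1 + 0.21×1) = 2
Population S: 1 + 2 = 3
Population T: 1 + (0.61×2 + 0.39×3) = 3.39
Population U: 1 + 3 = 4

3.39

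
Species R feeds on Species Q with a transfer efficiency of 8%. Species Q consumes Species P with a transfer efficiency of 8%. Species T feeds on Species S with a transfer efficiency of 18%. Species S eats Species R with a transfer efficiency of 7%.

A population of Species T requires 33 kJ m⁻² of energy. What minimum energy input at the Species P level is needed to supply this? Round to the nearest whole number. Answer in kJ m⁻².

Cumulative transfer efficiency: 0.08 × 0.08 × 0.07 × 0.18 = 0.00008064
Species P energy = 33 / 0.00008064 = 409226 kJ m⁻²

409226 kJ m⁻²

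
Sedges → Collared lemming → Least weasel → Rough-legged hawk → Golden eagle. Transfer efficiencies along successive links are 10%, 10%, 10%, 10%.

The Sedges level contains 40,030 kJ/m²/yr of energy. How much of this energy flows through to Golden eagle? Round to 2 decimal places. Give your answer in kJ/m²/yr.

4.00 kJ/m²/yr

Collared lemming: 40030 × 0.1 = 4003 kJ/m²/yr
Least weasel: 4003 × 0.1 = 400.3 kJ/m²/yr
Rough-legged hawk: 400.3 × 0.1 = 40.03 kJ/m²/yr
Golden eagle: 40.03 × 0.1 = 4.003 kJ/m²/yr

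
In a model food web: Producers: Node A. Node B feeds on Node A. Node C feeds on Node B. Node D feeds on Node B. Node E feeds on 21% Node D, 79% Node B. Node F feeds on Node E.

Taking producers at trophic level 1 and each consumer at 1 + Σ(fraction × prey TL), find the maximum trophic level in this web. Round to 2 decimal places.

4.21

Node B: 1 + 1 = 2
Node C: 1 + 2 = 3
Node D: 1 + 2 = 3
Node E: 1 + (0.21×3 + 0.79×2) = 3.21
Node F: 1 + 3.21 = 4.21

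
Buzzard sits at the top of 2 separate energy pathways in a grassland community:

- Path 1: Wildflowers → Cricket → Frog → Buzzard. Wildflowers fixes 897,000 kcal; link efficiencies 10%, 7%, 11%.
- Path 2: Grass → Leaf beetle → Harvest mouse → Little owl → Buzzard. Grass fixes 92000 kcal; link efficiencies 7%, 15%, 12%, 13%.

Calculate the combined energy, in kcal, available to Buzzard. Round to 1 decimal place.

705.8 kcal

Path 1: 897000 × 0.1 × 0.07 × 0.11 = 690.69 kcal
Path 2: 92000 × 0.07 × 0.15 × 0.12 × 0.13 = 15.0696 kcal
Total at Buzzard: 690.69 + 15.0696 = 705.7596 kcal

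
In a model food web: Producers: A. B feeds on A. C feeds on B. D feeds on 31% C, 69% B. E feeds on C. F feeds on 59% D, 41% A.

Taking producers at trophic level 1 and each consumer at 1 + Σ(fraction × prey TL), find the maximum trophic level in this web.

B: 1 + 1 = 2
C: 1 + 2 = 3
D: 1 + (0.31×3 + 0.69×2) = 3.31
E: 1 + 3 = 4
F: 1 + (0.59×3.31 + 0.41×1) = 3.3629

4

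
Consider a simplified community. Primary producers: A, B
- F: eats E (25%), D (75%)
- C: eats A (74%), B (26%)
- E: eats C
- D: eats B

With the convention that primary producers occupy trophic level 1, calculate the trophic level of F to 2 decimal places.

C: 1 + (0.74×1 + 0.26×1) = 2
D: 1 + 1 = 2
E: 1 + 2 = 3
F: 1 + (0.25×3 + 0.75×2) = 3.25

3.25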